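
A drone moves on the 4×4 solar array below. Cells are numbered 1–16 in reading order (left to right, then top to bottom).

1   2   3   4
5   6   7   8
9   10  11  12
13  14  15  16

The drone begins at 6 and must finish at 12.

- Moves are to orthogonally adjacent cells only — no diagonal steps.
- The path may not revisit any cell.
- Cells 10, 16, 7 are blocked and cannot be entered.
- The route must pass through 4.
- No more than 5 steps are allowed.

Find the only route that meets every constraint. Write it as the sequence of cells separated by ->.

The 5-move cap with required stops at 4 leaves no slack for detours.
Route from 6: up 1 to 2, right 2 to 4, down 2 to 12 — 5 moves in all.
Check: all required cells visited; 5 ≤ 5 moves.

6 -> 2 -> 3 -> 4 -> 8 -> 12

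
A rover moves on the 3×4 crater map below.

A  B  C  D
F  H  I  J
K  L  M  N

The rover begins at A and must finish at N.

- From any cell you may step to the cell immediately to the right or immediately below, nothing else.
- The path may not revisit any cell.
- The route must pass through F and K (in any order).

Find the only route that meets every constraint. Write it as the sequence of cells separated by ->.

A -> F -> K -> L -> M -> N

Moves only go right or down, so the column and row indices never decrease.
Route from A: down 2 to K, right 3 to N — 5 moves in all.
Check: all required cells visited.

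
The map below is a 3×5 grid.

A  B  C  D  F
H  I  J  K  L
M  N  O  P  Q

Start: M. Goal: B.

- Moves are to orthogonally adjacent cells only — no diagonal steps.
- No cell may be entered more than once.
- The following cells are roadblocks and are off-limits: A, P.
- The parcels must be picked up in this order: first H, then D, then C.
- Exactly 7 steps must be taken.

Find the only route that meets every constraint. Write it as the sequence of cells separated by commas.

M, H, I, J, K, D, C, B

The waypoints must appear in the order H, D, C, with no cell reused.
Route from M: up 1 to H, right 3 to K, up 1 to D, left 2 to B — 7 moves in all.
Check: order respected (H at step 1, D at step 5, C at step 6); 7 moves as required.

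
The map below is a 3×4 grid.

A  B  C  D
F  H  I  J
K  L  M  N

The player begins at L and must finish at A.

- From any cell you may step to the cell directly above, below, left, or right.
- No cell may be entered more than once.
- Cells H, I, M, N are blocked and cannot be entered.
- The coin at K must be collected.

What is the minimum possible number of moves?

3

Any route passes through K somewhere between L and A. Summing Manhattan distances along the two legs (L → K → A) gives a lower bound of 1 + 2 = 3 moves.
A route of 3 moves achieves this: L → K → F → A.
Since 3 matches the lower bound, it is optimal.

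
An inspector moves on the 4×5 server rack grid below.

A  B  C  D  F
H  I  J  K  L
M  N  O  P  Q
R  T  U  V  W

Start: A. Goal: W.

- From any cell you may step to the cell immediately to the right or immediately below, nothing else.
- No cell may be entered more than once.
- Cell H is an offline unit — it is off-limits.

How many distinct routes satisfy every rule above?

20

A right/down-only route from A to W makes exactly 3 down-moves and 4 right-moves in some order.
With no other constraints that would be C(7,3) = 35 routes.
Subtract routes through each blocked cell (inclusion–exclusion for overlaps): − through H: 15 → 20.
That gives 20 routes.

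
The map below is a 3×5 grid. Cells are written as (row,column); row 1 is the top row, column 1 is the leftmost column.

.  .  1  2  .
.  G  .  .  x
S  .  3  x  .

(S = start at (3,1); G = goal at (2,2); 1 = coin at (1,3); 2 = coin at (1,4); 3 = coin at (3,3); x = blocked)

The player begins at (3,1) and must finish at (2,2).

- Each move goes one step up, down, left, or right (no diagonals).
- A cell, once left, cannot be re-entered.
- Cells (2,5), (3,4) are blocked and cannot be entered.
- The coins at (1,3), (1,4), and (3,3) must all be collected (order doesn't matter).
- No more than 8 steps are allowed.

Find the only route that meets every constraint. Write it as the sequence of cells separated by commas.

The 8-move cap with required stops at (1,3), (1,4), (3,3) leaves no slack for detours.
Route from (3,1): 2× right (reaching (3,3)), up to (2,3), right to (2,4), up to (1,4), 2× left (reaching (1,2)), down to (2,2) — 8 moves in all.
Check: all required cells visited; 8 ≤ 8 moves.

(3,1), (3,2), (3,3), (2,3), (2,4), (1,4), (1,3), (1,2), (2,2)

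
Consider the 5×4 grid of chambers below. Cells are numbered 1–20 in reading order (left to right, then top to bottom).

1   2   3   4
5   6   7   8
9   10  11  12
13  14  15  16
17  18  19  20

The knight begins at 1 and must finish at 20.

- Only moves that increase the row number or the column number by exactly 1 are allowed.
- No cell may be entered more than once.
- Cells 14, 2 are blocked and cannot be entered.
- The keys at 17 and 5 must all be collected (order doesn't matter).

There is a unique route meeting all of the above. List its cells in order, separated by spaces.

Moves only go right or down, so the column and row indices never decrease.
Route from 1: down 4 to 17, right 3 to 20 — 7 moves in all.
Check: all required cells visited.

1 5 9 13 17 18 19 20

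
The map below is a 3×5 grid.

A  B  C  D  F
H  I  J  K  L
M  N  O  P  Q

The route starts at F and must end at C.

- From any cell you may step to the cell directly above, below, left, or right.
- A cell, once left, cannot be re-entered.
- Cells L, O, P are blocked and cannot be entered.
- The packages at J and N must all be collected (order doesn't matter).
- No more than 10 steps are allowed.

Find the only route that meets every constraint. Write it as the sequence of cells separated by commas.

The budget equals the shortest possible length, so every move has to be on a shortest route through the required cells.
Route from F: left to D, down to K, 2× left (reaching I), down to N, left to M, 2× up (reaching A), 2× right (reaching C) — 10 moves in all.
Check: all required cells visited; 10 ≤ 10 moves.

F, D, K, J, I, N, M, H, A, B, C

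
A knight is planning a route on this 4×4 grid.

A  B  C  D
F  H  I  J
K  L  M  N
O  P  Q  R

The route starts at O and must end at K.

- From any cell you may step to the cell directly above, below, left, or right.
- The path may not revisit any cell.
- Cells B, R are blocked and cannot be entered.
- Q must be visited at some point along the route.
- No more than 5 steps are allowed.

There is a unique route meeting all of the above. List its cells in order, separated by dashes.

The 5-move cap with required stops at Q leaves no slack for detours.
Route from O: right 2 to Q, up 1 to M, left 2 to K — 5 moves in all.
Check: all required cells visited; 5 ≤ 5 moves.

O - P - Q - M - L - K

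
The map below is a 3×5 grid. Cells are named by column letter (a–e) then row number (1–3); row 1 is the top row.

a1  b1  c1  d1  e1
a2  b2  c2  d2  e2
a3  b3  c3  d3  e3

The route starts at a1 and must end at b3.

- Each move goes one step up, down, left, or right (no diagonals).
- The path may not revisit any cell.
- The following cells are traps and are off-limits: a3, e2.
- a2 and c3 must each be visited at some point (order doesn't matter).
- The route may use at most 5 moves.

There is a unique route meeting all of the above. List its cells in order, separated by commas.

a1, a2, b2, c2, c3, b3

The budget equals the shortest possible length, so every move has to be on a shortest route through the required cells.
Route from a1: down 1 to a2, right 2 to c2, down 1 to c3, left 1 to b3 — 5 moves in all.
Check: all required cells visited; 5 ≤ 5 moves.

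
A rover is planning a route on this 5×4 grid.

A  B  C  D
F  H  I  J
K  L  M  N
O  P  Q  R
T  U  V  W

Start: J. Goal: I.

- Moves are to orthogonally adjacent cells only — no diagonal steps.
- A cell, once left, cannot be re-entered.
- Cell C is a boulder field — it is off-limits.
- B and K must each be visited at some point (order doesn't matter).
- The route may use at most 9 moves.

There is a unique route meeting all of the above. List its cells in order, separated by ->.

J -> N -> M -> L -> K -> F -> A -> B -> H -> I

The 9-move cap with required stops at B, K leaves no slack for detours.
Route from J: down 1 to N, left 3 to K, up 2 to A, right 1 to B, down 1 to H, right 1 to I — 9 moves in all.
Check: all required cells visited; 9 ≤ 9 moves.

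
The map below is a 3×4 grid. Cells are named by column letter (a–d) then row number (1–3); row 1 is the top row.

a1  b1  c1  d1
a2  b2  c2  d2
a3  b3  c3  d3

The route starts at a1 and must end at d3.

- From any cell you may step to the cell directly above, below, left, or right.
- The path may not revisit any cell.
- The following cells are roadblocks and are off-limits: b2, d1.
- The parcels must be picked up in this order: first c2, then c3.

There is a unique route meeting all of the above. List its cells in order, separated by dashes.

The waypoints must appear in the order c2, c3, with no cell reused.
Route from a1: right 2 to c1, down 2 to c3, right 1 to d3 — 5 moves in all.
Check: order respected (c2 at step 3, c3 at step 4).

a1 - b1 - c1 - c2 - c3 - d3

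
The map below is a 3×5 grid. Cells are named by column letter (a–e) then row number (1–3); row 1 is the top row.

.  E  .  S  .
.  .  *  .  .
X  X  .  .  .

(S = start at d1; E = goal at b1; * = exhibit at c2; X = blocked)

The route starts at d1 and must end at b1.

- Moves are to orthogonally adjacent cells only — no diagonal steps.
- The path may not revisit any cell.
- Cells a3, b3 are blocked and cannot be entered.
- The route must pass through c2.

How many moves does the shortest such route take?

Any route passes through c2 somewhere between d1 and b1. Summing Manhattan distances along the two legs (d1 → c2 → b1) gives a lower bound of 2 + 2 = 4 moves.
A route of 4 moves achieves this: d1 → d2 → c2 → c1 → b1.
Since 4 matches the lower bound, it is optimal.

4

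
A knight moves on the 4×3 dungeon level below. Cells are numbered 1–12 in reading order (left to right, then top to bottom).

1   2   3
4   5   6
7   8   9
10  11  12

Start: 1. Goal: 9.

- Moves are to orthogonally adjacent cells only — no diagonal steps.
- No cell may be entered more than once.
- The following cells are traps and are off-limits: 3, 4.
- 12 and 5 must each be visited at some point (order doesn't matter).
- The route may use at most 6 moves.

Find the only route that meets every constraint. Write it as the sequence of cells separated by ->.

1 -> 2 -> 5 -> 8 -> 11 -> 12 -> 9

The budget equals the shortest possible length, so every move has to be on a shortest route through the required cells.
Route from 1: right 1 to 2, down 3 to 11, right 1 to 12, up 1 to 9 — 6 moves in all.
Check: all required cells visited; 6 ≤ 6 moves.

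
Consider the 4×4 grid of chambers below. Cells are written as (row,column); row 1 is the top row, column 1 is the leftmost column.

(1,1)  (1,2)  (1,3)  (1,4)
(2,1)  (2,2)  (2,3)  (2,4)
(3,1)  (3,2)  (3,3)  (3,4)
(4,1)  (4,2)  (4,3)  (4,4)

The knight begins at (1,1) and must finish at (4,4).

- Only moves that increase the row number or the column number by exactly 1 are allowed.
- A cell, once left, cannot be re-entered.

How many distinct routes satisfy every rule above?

20

A right/down-only route from (1,1) to (4,4) makes exactly 3 down-moves and 3 right-moves in some order.
With no other constraints that would be C(6,3) = 20 routes.
That gives 20 routes.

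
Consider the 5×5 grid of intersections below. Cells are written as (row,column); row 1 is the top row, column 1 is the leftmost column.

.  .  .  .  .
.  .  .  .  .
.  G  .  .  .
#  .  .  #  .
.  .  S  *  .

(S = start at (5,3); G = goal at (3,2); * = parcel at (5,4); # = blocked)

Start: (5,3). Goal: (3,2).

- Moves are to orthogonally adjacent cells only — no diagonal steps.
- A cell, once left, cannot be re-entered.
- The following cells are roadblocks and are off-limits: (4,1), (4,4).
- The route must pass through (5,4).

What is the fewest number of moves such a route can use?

Any route passes through (5,4) somewhere between (5,3) and (3,2). Summing Manhattan distances along the two legs ((5,3) → (5,4) → (3,2)) gives a lower bound of 1 + 4 = 5 moves.
The shortest route satisfying every rule uses 7 moves: (5,3) → (5,4) → (5,5) → (4,5) → (3,5) → (3,4) → (3,3) → (3,2).
The bound of 5 isn't tight here; checking systematically, no route of length 5 through 6 satisfies every constraint, so 7 is the minimum.

7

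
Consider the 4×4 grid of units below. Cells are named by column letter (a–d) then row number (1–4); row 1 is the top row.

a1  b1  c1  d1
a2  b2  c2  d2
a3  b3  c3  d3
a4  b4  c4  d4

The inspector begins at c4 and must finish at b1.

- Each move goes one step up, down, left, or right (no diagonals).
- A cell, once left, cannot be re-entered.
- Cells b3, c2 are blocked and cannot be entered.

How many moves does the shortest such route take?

The Manhattan distance from c4 to b1 is |4−1| + |3−2| = 4, so at least 4 moves are needed.
That bound ignores the blocked cells. Measuring each leg by the fewest moves that actually steer around them (c4→b1: 6) raises the lower bound to 6.
A route of 6 moves exists: c4 → c3 → d3 → d2 → d1 → c1 → b1.
Since 6 matches that lower bound, it is optimal.

6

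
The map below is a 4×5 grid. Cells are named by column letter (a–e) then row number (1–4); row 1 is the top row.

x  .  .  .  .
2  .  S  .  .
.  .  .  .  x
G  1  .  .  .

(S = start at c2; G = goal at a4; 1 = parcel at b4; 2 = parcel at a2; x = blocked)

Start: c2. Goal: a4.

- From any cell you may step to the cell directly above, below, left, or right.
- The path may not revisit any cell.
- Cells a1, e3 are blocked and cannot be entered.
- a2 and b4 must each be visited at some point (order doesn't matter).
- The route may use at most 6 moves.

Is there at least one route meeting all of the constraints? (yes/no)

yes

One route that works: c2 → b2 → a2 → a3 → b3 → b4 → a4.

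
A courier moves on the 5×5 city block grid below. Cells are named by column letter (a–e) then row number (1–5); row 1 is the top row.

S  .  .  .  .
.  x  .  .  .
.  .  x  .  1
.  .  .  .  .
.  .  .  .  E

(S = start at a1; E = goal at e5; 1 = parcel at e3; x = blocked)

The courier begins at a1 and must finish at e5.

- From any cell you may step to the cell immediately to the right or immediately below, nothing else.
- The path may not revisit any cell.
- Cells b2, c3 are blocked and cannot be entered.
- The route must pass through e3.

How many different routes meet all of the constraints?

A right/down-only route from a1 to e5 makes exactly 4 down-moves and 4 right-moves in some order.
With no other constraints that would be C(8,4) = 70 routes.
Split at e3 and multiply the segment counts (each segment already excludes blocked cells): a1→e3: 5; e3→e5: 1; product = 5.
That gives 5 routes.

5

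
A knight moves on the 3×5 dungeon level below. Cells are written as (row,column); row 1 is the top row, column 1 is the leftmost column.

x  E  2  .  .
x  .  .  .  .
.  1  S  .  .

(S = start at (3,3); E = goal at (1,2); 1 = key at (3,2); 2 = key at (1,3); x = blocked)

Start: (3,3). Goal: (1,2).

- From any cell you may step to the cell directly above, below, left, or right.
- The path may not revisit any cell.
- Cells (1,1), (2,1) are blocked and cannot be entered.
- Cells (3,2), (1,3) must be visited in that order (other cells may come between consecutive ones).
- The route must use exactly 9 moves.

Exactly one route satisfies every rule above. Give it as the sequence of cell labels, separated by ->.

The waypoints must appear in the order (3,2), (1,3), with no cell reused.
Route from (3,3): left to (3,2), up to (2,2), 3× right (reaching (2,5)), up to (1,5), 3× left (reaching (1,2)) — 9 moves in all.
Check: order respected (1 at step 1, 2 at step 8); 9 moves as required.

(3,3) -> (3,2) -> (2,2) -> (2,3) -> (2,4) -> (2,5) -> (1,5) -> (1,4) -> (1,3) -> (1,2)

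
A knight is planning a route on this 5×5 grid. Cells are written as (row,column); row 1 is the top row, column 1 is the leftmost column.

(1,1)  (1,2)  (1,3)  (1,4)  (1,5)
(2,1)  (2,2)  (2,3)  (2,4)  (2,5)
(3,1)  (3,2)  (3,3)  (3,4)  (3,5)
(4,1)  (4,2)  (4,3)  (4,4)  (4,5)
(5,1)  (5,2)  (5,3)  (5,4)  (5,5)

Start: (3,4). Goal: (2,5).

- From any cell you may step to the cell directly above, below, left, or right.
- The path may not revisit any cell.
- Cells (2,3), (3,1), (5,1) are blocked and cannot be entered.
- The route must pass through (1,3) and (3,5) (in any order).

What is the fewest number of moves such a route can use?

Any route passes through (1,3) and (3,5) in some order between (3,4) and (2,5). Summing Manhattan distances along each leg and taking the cheapest ordering ((3,4) → (1,3) → (3,5) → (2,5)) gives a lower bound of 3 + 4 + 1 = 8 moves.
The shortest route satisfying every rule uses 12 moves: (3,4) → (2,4) → (1,4) → (1,3) → (1,2) → (2,2) → (3,2) → (4,2) → (4,3) → (4,4) → (4,5) → (3,5) → (2,5).
The no-revisit rule (legs can't share cells) pushes the minimum above the 8-move bound; an exhaustive check rules out every length from 8 to 11 (on a 4-connected grid the length of any start-to-goal walk has the same parity as the Manhattan bound, so only lengths 8, 10, 12, … need checking), leaving 12 as the minimum.

12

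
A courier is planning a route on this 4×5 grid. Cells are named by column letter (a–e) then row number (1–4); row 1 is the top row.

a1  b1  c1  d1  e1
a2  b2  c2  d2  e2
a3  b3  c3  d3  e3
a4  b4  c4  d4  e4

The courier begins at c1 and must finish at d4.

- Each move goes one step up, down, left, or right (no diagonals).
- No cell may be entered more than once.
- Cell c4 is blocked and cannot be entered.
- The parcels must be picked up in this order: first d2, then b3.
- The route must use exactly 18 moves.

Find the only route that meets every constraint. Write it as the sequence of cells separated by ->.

The waypoints must appear in the order d2, b3, with no cell reused.
Route from c1: right 2 to e1, down 1 to e2, left 3 to b2, up 1 to b1, left 1 to a1, down 3 to a4, right 1 to b4, up 1 to b3, right 3 to e3, down 1 to e4, left 1 to d4 — 18 moves in all.
Check: order respected (d2 at step 4, b3 at step 13); 18 moves as required.

c1 -> d1 -> e1 -> e2 -> d2 -> c2 -> b2 -> b1 -> a1 -> a2 -> a3 -> a4 -> b4 -> b3 -> c3 -> d3 -> e3 -> e4 -> d4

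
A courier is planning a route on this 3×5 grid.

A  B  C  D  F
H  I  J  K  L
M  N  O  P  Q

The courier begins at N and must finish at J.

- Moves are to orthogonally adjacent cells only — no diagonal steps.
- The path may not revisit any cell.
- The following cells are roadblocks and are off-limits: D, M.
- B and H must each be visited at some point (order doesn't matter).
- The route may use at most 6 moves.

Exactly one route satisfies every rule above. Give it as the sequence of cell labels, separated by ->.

The budget equals the shortest possible length, so every move has to be on a shortest route through the required cells.
Route from N: up 1 to I, left 1 to H, up 1 to A, right 2 to C, down 1 to J — 6 moves in all.
Check: all required cells visited; 6 ≤ 6 moves.

N -> I -> H -> A -> B -> C -> J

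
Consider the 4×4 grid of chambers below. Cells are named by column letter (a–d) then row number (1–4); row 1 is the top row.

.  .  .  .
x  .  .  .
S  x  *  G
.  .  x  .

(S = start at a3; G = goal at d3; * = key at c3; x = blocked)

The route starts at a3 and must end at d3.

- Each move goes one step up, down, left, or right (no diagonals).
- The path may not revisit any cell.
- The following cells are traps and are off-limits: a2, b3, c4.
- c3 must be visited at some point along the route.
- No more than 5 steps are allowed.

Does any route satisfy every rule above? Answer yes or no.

no

The blocked cells wall c3 off from a3 completely — no sequence of moves reaches it at all, so no route can satisfy the rules.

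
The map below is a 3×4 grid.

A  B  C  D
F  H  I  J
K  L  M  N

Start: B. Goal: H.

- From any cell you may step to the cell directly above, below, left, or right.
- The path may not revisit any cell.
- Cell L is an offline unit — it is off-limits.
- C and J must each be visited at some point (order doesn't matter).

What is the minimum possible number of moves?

5

Any route passes through C and J in some order between B and H. Summing Manhattan distances along each leg and taking the cheapest ordering (B → C → J → H) gives a lower bound of 1 + 2 + 2 = 5 moves.
A route of 5 moves achieves this: B → C → D → J → I → H.
Since 5 matches the lower bound, it is optimal.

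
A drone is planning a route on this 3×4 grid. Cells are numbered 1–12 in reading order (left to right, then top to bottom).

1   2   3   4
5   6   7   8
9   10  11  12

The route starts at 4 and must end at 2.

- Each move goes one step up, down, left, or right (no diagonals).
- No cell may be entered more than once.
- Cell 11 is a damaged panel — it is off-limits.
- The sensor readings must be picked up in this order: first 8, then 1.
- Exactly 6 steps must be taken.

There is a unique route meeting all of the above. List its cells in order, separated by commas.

4, 8, 7, 6, 5, 1, 2

The waypoints must appear in the order 8, 1, with no cell reused.
Route from 4: down to 8, 3× left (reaching 5), up to 1, right to 2 — 6 moves in all.
Check: order respected (8 at step 1, 1 at step 5); 6 moves as required.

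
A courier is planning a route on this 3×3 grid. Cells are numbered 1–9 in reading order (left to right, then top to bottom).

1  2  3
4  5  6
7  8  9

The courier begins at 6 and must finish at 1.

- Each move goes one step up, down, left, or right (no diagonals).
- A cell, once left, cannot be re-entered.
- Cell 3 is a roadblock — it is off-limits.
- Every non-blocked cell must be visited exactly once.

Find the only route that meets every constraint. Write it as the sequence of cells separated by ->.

Need to visit all 8 open cells exactly once, starting at 6 and ending at 1.
Route from 6: down 1 to 9, left 2 to 7, up 1 to 4, right 1 to 5, up 1 to 2, left 1 to 1 — 7 moves in all.
Check: all 8 open cells covered.

6 -> 9 -> 8 -> 7 -> 4 -> 5 -> 2 -> 1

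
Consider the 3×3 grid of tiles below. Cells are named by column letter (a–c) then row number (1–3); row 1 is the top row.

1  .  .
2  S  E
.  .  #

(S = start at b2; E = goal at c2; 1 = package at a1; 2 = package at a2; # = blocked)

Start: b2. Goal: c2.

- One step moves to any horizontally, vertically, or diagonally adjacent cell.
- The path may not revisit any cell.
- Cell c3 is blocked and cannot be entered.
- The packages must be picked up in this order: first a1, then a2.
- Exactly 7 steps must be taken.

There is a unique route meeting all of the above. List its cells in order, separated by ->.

The waypoints must appear in the order a1, a2, with no cell reused.
Route from b2: up-right 1 to c1, left 2 to a1, down 2 to a3, right 1 to b3, up-right 1 to c2 — 7 moves in all.
Check: order respected (1 at step 3, 2 at step 4); 7 moves as required.

b2 -> c1 -> b1 -> a1 -> a2 -> a3 -> b3 -> c2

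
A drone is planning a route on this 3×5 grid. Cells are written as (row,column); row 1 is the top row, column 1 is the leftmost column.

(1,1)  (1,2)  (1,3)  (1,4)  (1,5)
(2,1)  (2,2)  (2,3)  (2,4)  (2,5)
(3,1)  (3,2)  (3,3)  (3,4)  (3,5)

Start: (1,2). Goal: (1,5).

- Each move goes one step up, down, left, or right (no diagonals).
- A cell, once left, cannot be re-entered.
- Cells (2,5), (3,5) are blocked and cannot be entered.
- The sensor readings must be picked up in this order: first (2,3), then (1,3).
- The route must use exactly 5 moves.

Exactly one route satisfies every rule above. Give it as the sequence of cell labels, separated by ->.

(1,2) -> (2,2) -> (2,3) -> (1,3) -> (1,4) -> (1,5)

The waypoints must appear in the order (2,3), (1,3), with no cell reused.
Route from (1,2): down 1 to (2,2), right 1 to (2,3), up 1 to (1,3), right 2 to (1,5) — 5 moves in all.
Check: order respected ((2,3) at step 2, (1,3) at step 3); 5 moves as required.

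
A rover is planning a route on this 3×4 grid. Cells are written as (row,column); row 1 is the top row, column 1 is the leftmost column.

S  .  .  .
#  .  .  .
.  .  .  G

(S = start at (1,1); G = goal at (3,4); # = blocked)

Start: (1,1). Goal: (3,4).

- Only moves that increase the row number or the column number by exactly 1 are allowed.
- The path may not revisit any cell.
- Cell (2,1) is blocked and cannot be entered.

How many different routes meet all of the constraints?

6

A right/down-only route from (1,1) to (3,4) makes exactly 2 down-moves and 3 right-moves in some order.
With no other constraints that would be C(5,2) = 10 routes.
Subtract routes through each blocked cell (inclusion–exclusion for overlaps): − through (2,1): 4 → 6.
That gives 6 routes.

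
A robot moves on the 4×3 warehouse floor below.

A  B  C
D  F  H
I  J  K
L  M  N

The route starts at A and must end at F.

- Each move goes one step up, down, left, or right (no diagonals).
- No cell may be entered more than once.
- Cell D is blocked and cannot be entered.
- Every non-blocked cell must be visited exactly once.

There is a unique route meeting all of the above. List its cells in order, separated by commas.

A, B, C, H, K, N, M, L, I, J, F

Need to visit all 11 open cells exactly once, starting at A and ending at F.
Cell I has only two open neighbours (L and J), so the path must pass straight through it: one of those is the cell it's entered from and the other is where it exits.
Route from A: 2× right (reaching C), 3× down (reaching N), 2× left (reaching L), up to I, right to J, up to F — 10 moves in all.
Check: all 11 open cells covered.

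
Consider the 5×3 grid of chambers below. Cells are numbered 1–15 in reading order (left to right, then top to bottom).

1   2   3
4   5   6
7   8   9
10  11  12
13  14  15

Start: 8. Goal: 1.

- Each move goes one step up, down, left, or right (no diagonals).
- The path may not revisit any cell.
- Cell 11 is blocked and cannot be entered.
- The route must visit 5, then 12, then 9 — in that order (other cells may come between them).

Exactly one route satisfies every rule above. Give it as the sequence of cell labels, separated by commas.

8, 5, 4, 7, 10, 13, 14, 15, 12, 9, 6, 3, 2, 1

The waypoints must appear in the order 5, 12, 9, with no cell reused.
Route from 8: up 1 to 5, left 1 to 4, down 3 to 13, right 2 to 15, up 4 to 3, left 2 to 1 — 13 moves in all.
Check: order respected (5 at step 1, 12 at step 8, 9 at step 9).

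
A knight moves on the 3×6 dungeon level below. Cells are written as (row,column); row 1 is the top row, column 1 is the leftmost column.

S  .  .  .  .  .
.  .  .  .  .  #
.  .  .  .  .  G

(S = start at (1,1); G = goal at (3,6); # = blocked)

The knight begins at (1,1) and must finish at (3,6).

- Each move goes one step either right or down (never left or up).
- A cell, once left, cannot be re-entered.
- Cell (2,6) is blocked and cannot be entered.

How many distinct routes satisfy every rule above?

15

A right/down-only route from (1,1) to (3,6) makes exactly 2 down-moves and 5 right-moves in some order.
With no other constraints that would be C(7,2) = 21 routes.
Subtract routes through each blocked cell (inclusion–exclusion for overlaps): − through (2,6): 6 → 15.
That gives 15 routes.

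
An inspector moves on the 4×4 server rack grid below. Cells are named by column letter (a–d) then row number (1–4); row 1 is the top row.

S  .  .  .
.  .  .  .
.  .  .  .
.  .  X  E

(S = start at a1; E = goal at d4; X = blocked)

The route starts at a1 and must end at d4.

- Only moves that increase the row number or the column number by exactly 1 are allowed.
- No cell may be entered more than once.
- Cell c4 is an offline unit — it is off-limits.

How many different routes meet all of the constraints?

A right/down-only route from a1 to d4 makes exactly 3 down-moves and 3 right-moves in some order.
With no other constraints that would be C(6,3) = 20 routes.
Subtract routes through each blocked cell (inclusion–exclusion for overlaps): − through c4: 10 → 10.
That gives 10 routes.

10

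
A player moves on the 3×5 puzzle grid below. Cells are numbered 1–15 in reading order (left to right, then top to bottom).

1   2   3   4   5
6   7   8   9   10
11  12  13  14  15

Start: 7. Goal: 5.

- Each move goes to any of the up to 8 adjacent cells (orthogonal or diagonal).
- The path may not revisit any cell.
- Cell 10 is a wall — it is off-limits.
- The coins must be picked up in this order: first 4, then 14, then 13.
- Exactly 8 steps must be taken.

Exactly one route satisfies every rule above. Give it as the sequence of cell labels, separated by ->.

7 -> 2 -> 3 -> 4 -> 8 -> 14 -> 13 -> 9 -> 5

The waypoints must appear in the order 4, 14, 13, with no cell reused.
Route from 7: up 1 to 2, right 2 to 4, down-left 1 to 8, down-right 1 to 14, left 1 to 13, up-right 2 to 5 — 8 moves in all.
Check: order respected (4 at step 3, 14 at step 5, 13 at step 6); 8 moves as required.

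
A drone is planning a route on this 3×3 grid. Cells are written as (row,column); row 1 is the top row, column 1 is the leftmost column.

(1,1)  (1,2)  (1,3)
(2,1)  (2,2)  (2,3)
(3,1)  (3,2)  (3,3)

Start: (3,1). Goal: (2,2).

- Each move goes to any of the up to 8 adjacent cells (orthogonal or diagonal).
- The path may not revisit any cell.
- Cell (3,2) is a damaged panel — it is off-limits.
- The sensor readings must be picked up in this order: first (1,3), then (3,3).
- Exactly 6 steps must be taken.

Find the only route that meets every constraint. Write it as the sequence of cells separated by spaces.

The waypoints must appear in the order (1,3), (3,3), with no cell reused.
Route from (3,1): up to (2,1), up-right to (1,2), right to (1,3), 2× down (reaching (3,3)), up-left to (2,2) — 6 moves in all.
Check: order respected ((1,3) at step 3, (3,3) at step 5); 6 moves as required.

(3,1) (2,1) (1,2) (1,3) (2,3) (3,3) (2,2)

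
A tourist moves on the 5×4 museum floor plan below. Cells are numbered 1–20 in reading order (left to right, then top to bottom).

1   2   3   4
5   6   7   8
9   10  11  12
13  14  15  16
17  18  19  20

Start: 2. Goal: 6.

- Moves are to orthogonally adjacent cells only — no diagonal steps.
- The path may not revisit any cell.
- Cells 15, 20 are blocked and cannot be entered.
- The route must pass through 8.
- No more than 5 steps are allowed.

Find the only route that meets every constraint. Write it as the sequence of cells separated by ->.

2 -> 3 -> 4 -> 8 -> 7 -> 6

Any route must reach 8 and still end at 6 within 5 moves, so the order of the required stops is forced.
Route from 2: 2× right (reaching 4), down to 8, 2× left (reaching 6) — 5 moves in all.
Check: all required cells visited; 5 ≤ 5 moves.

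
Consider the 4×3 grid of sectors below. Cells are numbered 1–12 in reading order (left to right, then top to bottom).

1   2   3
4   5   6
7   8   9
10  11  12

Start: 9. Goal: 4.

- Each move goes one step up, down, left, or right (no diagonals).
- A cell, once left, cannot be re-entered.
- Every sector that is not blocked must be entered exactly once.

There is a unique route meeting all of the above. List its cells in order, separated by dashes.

Need to visit all 12 open cells exactly once, starting at 9 and ending at 4.
Cell 3 has only two open neighbours (6 and 2), so the path must pass straight through it: one of those is the cell it's entered from and the other is where it exits.
Route from 9: down 1 to 12, left 2 to 10, up 1 to 7, right 1 to 8, up 1 to 5, right 1 to 6, up 1 to 3, left 2 to 1, down 1 to 4 — 11 moves in all.
Check: all 12 open cells covered.

9 - 12 - 11 - 10 - 7 - 8 - 5 - 6 - 3 - 2 - 1 - 4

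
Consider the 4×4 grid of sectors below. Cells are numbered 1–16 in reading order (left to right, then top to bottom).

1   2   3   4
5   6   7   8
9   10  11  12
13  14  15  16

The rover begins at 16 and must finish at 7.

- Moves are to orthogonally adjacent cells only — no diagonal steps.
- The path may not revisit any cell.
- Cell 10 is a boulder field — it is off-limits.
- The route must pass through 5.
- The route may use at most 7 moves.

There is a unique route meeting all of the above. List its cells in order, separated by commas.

The 7-move cap with required stops at 5 leaves no slack for detours.
Route from 16: left 3 to 13, up 2 to 5, right 2 to 7 — 7 moves in all.
Check: all required cells visited; 7 ≤ 7 moves.

16, 15, 14, 13, 9, 5, 6, 7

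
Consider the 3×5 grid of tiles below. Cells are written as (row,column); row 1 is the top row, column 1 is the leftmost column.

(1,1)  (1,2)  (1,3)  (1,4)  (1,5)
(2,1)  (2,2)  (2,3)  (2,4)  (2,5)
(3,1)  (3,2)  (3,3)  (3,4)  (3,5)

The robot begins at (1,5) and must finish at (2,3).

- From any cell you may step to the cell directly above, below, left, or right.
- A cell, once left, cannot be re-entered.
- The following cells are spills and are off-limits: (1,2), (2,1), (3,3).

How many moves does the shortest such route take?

The Manhattan distance from (1,5) to (2,3) is |1−2| + |5−3| = 3, so at least 3 moves are needed.
A route of 3 moves achieves this: (1,5) → (2,5) → (2,4) → (2,3).
Since 3 matches the lower bound, it is optimal.

3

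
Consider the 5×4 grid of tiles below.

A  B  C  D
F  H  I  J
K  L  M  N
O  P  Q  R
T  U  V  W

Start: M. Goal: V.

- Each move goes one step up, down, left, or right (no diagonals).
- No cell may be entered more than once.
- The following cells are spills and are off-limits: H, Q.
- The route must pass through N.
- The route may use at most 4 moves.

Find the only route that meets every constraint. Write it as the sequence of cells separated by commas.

M, N, R, W, V

The budget equals the shortest possible length, so every move has to be on a shortest route through the required cells.
Route from M: right to N, 2× down (reaching W), left to V — 4 moves in all.
Check: all required cells visited; 4 ≤ 4 moves.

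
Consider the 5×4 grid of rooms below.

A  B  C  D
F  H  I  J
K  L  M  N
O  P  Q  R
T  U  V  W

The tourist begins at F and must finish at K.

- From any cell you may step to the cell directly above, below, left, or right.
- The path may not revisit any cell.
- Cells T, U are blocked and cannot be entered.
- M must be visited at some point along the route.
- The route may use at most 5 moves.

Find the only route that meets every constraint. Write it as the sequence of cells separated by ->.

Any route must reach M and still end at K within 5 moves, so the order of the required stops is forced.
Route from F: right 2 to I, down 1 to M, left 2 to K — 5 moves in all.
Check: all required cells visited; 5 ≤ 5 moves.

F -> H -> I -> M -> L -> K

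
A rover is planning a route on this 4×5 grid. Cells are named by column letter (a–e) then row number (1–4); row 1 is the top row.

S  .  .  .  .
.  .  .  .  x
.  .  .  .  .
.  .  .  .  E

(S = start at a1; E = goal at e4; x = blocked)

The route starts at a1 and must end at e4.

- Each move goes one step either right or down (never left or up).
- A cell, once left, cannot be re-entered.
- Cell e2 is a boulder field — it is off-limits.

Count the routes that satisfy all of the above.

30

A right/down-only route from a1 to e4 makes exactly 3 down-moves and 4 right-moves in some order.
With no other constraints that would be C(7,3) = 35 routes.
Subtract routes through each blocked cell (inclusion–exclusion for overlaps): − through e2: 5 → 30.
That gives 30 routes.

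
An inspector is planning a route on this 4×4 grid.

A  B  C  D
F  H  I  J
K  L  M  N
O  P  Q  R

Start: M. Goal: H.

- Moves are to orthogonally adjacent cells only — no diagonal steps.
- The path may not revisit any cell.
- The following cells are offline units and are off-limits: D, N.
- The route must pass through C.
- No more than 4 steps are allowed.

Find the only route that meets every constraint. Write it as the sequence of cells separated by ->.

M -> I -> C -> B -> H

Any route must reach C and still end at H within 4 moves, so the order of the required stops is forced.
Route from M: up 2 to C, left 1 to B, down 1 to H — 4 moves in all.
Check: all required cells visited; 4 ≤ 4 moves.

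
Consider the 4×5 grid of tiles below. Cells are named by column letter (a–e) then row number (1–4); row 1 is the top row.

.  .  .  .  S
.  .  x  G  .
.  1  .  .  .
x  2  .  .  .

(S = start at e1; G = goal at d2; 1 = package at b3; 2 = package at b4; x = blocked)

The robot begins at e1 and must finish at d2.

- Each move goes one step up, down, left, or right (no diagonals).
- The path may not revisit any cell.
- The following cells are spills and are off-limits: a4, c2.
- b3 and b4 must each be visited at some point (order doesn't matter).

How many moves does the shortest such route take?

Any route passes through b3 and b4 in some order between e1 and d2. Summing Manhattan distances along each leg and taking the cheapest ordering (e1 → b3 → b4 → d2) gives a lower bound of 5 + 1 + 4 = 10 moves.
A route of 10 moves achieves this: e1 → e2 → e3 → e4 → d4 → c4 → b4 → b3 → c3 → d3 → d2.
Since 10 matches the lower bound, it is optimal.

10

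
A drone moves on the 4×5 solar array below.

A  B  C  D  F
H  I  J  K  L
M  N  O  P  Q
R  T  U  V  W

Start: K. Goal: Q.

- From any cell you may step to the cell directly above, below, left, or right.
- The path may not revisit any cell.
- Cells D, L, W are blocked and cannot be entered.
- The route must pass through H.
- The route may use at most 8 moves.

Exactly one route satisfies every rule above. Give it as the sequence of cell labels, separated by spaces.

K J I H M N O P Q

The 8-move cap with required stops at H leaves no slack for detours.
Route from K: left 3 to H, down 1 to M, right 4 to Q — 8 moves in all.
Check: all required cells visited; 8 ≤ 8 moves.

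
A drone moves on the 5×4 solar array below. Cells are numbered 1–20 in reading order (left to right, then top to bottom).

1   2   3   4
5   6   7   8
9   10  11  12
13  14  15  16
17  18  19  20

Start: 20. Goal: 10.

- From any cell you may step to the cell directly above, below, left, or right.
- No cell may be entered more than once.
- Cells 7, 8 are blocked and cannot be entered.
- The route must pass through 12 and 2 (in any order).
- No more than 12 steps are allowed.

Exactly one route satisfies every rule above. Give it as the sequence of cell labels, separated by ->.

20 -> 16 -> 12 -> 11 -> 15 -> 14 -> 13 -> 9 -> 5 -> 1 -> 2 -> 6 -> 10

The budget equals the shortest possible length, so every move has to be on a shortest route through the required cells.
Route from 20: up 2 to 12, left 1 to 11, down 1 to 15, left 2 to 13, up 3 to 1, right 1 to 2, down 2 to 10 — 12 moves in all.
Check: all required cells visited; 12 ≤ 12 moves.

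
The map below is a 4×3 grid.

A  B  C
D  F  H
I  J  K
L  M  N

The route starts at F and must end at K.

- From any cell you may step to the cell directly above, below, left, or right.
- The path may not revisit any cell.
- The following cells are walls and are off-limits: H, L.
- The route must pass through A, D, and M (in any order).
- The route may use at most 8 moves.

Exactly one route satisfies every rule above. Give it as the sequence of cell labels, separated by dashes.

Any route must reach A, D, and M and still end at K within 8 moves, so the order of the required stops is forced.
Route from F: up 1 to B, left 1 to A, down 2 to I, right 1 to J, down 1 to M, right 1 to N, up 1 to K — 8 moves in all.
Check: all required cells visited; 8 ≤ 8 moves.

F - B - A - D - I - J - M - N - K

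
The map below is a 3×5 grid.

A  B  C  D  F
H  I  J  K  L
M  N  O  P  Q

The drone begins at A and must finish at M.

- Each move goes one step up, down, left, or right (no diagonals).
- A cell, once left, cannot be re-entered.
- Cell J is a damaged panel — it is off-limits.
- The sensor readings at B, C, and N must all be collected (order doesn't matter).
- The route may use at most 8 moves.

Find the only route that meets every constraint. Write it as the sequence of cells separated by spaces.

A B C D K P O N M

The budget equals the shortest possible length, so every move has to be on a shortest route through the required cells.
Route from A: right 3 to D, down 2 to P, left 3 to M — 8 moves in all.
Check: all required cells visited; 8 ≤ 8 moves.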